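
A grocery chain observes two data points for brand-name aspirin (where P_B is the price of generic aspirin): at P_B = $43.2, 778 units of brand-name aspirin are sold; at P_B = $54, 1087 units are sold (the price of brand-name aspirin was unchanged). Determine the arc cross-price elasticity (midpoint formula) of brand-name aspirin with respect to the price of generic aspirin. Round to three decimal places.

ΔQ_A = 1087 − 778 = 309; ΔP_B = 54 − 43.2 = 10.8.
Midpoints: Q̄_A = 932.5, P̄_B = 48.60.
ε = (ΔQ_A/Q̄_A)/(ΔP_B/P̄_B) = (309/932.5)/(10.8/48.60) ≈ 1.491.

1.491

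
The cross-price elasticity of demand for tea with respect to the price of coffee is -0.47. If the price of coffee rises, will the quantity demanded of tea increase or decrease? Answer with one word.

decrease

ε < 0 and the price of coffee rises, so the quantity of tea moves in the opposite direction: it decreases.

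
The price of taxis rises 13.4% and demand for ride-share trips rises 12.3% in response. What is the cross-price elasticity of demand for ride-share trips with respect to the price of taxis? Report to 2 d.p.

ε = (%ΔQ of ride-share trips) / (%ΔP of taxis) = (12.3%) / (13.4%) ≈ 0.92.
Positive cross-price elasticity: substitutes.

0.92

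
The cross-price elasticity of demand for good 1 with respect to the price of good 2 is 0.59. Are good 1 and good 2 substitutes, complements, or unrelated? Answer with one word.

substitutes

ε = 0.59 > 0, so a higher price of good 2 raises demand for good 1: substitutes.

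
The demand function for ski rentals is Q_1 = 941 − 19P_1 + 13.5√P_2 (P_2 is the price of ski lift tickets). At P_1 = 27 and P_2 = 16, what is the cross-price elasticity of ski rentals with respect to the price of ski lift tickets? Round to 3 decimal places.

At P_1 = 27 and P_2 = 16: Q_1 = 482.
∂Q_1/∂P_2 = 13.5/(2√P_2) = 13.5/(2√16) = 1.6875.
ε = (∂Q_1/∂P_2)(P_2/Q_1) = 1.6875 × (16/482) ≈ 0.056.

0.056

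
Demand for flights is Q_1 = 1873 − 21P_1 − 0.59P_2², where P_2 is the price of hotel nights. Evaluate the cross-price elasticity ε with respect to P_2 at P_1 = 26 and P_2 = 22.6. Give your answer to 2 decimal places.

At P_1 = 26 and P_2 = 22.6: Q_1 = 1025.652.
∂Q_1/∂P_2 = -1.18P_2 = -1.18(22.6) = -26.6680.
ε = (∂Q_1/∂P_2)(P_2/Q_1) = -26.6680 × (22.6/1025.652) ≈ -0.59.

-0.59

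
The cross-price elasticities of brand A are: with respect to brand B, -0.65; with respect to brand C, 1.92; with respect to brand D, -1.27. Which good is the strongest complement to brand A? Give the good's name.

brand D

Complements have ε < 0. The most negative value is -1.27 (brand D).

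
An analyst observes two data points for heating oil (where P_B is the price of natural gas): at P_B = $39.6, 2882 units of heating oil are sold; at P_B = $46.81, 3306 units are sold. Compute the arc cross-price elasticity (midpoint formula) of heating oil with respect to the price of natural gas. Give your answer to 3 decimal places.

0.821

ΔQ_A = 3306 − 2882 = 424; ΔP_B = 46.81 − 39.6 = 7.21.
Midpoints: Q̄_A = 3094.0, P̄_B = 43.20.
ε = (ΔQ_A/Q̄_A)/(ΔP_B/P̄_B) = (424/3094.0)/(7.21/43.20) ≈ 0.821.
ε > 0: heating oil and natural gas are substitutes.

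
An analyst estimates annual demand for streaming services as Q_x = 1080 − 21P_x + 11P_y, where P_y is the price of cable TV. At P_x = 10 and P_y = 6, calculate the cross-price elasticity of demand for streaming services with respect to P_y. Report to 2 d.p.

At P_x = 10 and P_y = 6: Q_x = 936.
∂Q_x/∂P_y = 11.
ε = (∂Q_x/∂P_y)(P_y/Q_x) = 11 × (6/936) ≈ 0.07.

0.07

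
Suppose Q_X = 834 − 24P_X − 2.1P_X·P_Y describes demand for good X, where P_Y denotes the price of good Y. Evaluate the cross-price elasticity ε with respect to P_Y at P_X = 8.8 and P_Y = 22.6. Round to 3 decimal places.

At P_X = 8.8 and P_Y = 22.6: Q_X = 205.152.
∂Q_X/∂P_Y = -2.1P_X = -2.1(8.8) = -18.4800.
ε = (∂Q_X/∂P_Y)(P_Y/Q_X) = -18.4800 × (22.6/205.152) ≈ -2.036.
ε < 0: complements.

-2.036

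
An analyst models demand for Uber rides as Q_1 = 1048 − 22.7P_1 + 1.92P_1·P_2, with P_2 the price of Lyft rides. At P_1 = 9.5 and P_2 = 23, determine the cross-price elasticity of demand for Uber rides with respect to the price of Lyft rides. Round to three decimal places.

At P_1 = 9.5 and P_2 = 23: Q_1 = 1251.87.
∂Q_1/∂P_2 = 1.92P_1 = 1.92(9.5) = 18.2400.
ε = (∂Q_1/∂P_2)(P_2/Q_1) = 18.2400 × (23/1251.87) ≈ 0.335.

0.335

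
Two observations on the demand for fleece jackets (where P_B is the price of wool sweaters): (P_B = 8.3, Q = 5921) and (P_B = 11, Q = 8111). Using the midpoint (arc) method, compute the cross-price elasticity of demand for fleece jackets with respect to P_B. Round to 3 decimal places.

ΔQ_A = 8111 − 5921 = 2190; ΔP_B = 11 − 8.3 = 2.7.
Midpoints: Q̄_A = 7016.0, P̄_B = 9.65.
ε = (ΔQ_A/Q̄_A)/(ΔP_B/P̄_B) = (2190/7016.0)/(2.7/9.65) ≈ 1.116.

1.116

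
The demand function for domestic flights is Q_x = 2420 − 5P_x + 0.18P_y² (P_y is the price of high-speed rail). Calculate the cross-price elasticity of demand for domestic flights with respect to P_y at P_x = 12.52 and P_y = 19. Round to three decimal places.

At P_x = 12.52 and P_y = 19: Q_x = 2422.38.
∂Q_x/∂P_y = 0.36P_y = 0.36(19) = 6.8400.
ε = (∂Q_x/∂P_y)(P_y/Q_x) = 6.8400 × (19/2422.38) ≈ 0.054.

0.054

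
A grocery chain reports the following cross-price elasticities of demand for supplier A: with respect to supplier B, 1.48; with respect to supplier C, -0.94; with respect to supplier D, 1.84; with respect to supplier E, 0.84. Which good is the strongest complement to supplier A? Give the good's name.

supplier C

Complements have ε < 0. The most negative value is -0.94 (supplier C).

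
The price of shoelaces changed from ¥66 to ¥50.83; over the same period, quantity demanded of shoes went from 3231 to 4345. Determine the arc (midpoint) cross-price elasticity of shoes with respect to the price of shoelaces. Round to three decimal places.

ΔQ_A = 4345 − 3231 = 1114; ΔP_B = 50.83 − 66 = -15.17.
Midpoints: Q̄_A = 3788.0, P̄_B = 58.41.
ε = (ΔQ_A/Q̄_A)/(ΔP_B/P̄_B) = (1114/3788.0)/(-15.17/58.41) ≈ -1.132.

-1.132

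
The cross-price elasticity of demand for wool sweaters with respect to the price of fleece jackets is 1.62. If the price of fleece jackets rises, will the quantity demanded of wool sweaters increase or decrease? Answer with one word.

ε > 0 and the price of fleece jackets rises, so the quantity of wool sweaters moves in the same direction: it increases.

increase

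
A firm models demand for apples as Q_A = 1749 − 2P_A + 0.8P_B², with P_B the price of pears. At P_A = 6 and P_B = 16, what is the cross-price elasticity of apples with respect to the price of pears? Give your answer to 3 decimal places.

At P_A = 6 and P_B = 16: Q_A = 1941.8.
∂Q_A/∂P_B = 1.6P_B = 1.6(16) = 25.6000.
ε = (∂Q_A/∂P_B)(P_B/Q_A) = 25.6000 × (16/1941.8) ≈ 0.211.

0.211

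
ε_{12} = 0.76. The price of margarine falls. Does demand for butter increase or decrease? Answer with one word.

ε > 0 and the price of margarine falls, so the quantity of butter moves in the same direction: it decreases.

decrease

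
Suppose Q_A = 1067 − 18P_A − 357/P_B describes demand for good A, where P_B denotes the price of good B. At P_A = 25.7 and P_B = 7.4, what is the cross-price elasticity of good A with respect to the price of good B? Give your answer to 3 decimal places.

0.087

At P_A = 25.7 and P_B = 7.4: Q_A = 556.157.
∂Q_A/∂P_B = 357/P_B² = 6.5194.
ε = (∂Q_A/∂P_B)(P_B/Q_A) = 6.5194 × (7.4/556.157) ≈ 0.087.
ε > 0: substitutes.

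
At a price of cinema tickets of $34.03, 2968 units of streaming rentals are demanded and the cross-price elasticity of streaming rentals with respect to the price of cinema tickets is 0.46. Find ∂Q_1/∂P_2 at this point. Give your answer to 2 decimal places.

40.12

ε = (∂Q_1/∂P_2)·(P_2/Q_1) ⇒ ∂Q_1/∂P_2 = ε·Q_1/P_2 = 0.46 × 2968/34.03 ≈ 40.12.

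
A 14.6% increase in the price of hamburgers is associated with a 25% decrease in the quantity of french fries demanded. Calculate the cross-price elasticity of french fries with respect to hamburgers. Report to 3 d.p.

ε = (%ΔQ of french fries) / (%ΔP of hamburgers) = (-25%) / (14.6%) ≈ -1.712.
Negative cross-price elasticity: complements.

-1.712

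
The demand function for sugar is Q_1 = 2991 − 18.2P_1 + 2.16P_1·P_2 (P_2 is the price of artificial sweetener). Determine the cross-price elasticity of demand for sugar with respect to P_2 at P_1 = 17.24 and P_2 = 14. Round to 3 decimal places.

At P_1 = 17.24 and P_2 = 14: Q_1 = 3198.570.
∂Q_1/∂P_2 = 2.16P_1 = 2.16(17.24) = 37.2384.
ε = (∂Q_1/∂P_2)(P_2/Q_1) = 37.2384 × (14/3198.570) ≈ 0.163.
ε > 0: substitutes.

0.163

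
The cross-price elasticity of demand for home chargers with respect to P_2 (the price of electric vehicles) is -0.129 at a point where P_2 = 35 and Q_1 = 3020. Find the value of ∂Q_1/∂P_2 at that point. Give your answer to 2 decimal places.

ε = (∂Q_1/∂P_2)·(P_2/Q_1) ⇒ ∂Q_1/∂P_2 = ε·Q_1/P_2 = -0.129 × 3020/35 ≈ -11.13.

-11.13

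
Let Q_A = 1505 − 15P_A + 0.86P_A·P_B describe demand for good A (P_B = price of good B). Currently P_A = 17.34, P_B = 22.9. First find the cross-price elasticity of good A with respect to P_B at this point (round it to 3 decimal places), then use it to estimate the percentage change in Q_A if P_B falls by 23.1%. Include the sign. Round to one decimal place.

-5.0%

At P_A = 17.34, P_B = 22.9: Q_A = 1586.394.
∂Q_A/∂P_B = 0.86P_A = 14.9124.
ε = (∂Q_A/∂P_B)(P_B/Q_A) = 14.9124 × 22.9/1586.394 ≈ 0.215.
%ΔQ_A ≈ ε × %ΔP_B = 0.215 × (-23.1%) = -5.0%.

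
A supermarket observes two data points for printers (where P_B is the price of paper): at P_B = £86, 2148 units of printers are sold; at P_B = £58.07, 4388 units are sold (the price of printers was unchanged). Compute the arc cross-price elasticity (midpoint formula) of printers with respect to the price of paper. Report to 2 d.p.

-1.77

ΔQ_A = 4388 − 2148 = 2240; ΔP_B = 58.07 − 86 = -27.93.
Midpoints: Q̄_A = 3268.0, P̄_B = 72.03.
ε = (ΔQ_A/Q̄_A)/(ΔP_B/P̄_B) = (2240/3268.0)/(-27.93/72.03) ≈ -1.77.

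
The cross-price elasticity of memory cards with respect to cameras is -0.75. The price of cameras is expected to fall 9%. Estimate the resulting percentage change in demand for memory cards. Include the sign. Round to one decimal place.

%ΔQ ≈ ε × %ΔP of cameras = -0.75 × (-9%) = 6.8%.

6.8%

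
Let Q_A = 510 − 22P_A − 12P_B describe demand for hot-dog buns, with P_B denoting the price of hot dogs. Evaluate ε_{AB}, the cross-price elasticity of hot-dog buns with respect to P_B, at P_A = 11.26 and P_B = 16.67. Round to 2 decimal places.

At P_A = 11.26 and P_B = 16.67: Q_A = 62.24.
∂Q_A/∂P_B = -12.
ε = (∂Q_A/∂P_B)(P_B/Q_A) = -12 × (16.67/62.24) ≈ -3.21.
Since ε < 0, hot-dog buns and hot dogs are complements.

-3.21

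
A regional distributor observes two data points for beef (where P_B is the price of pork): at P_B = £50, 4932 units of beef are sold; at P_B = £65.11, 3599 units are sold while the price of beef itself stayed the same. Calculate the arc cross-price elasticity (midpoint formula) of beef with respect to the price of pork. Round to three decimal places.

ΔQ_A = 3599 − 4932 = -1333; ΔP_B = 65.11 − 50 = 15.11.
Midpoints: Q̄_A = 4265.5, P̄_B = 57.55.
ε = (ΔQ_A/Q̄_A)/(ΔP_B/P̄_B) = (-1333/4265.5)/(15.11/57.55) ≈ -1.190.

-1.190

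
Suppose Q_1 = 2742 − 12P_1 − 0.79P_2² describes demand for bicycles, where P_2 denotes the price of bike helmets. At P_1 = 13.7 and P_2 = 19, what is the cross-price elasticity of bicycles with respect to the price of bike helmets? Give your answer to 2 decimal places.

-0.25

At P_1 = 13.7 and P_2 = 19: Q_1 = 2292.41.
∂Q_1/∂P_2 = -1.58P_2 = -1.58(19) = -30.0200.
ε = (∂Q_1/∂P_2)(P_2/Q_1) = -30.0200 × (19/2292.41) ≈ -0.25.
ε < 0: complements.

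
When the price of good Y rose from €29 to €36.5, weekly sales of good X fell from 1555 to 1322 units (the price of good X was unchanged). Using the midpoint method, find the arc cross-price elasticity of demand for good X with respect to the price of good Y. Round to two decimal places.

-0.71

ΔQ_X = 1322 − 1555 = -233; ΔP_Y = 36.5 − 29 = 7.5.
Midpoints: Q̄_X = 1438.5, P̄_Y = 32.75.
ε = (ΔQ_X/Q̄_X)/(ΔP_Y/P̄_Y) = (-233/1438.5)/(7.5/32.75) ≈ -0.71.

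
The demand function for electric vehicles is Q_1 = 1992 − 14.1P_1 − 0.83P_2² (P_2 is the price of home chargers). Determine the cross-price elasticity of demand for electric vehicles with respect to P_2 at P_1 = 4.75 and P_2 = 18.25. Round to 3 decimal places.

At P_1 = 4.75 and P_2 = 18.25: Q_1 = 1648.583.
∂Q_1/∂P_2 = -1.66P_2 = -1.66(18.25) = -30.2950.
ε = (∂Q_1/∂P_2)(P_2/Q_1) = -30.2950 × (18.25/1648.583) ≈ -0.335.

-0.335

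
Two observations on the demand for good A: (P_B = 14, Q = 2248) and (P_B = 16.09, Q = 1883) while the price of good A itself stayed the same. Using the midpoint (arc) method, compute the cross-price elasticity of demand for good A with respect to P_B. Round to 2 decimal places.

-1.27

ΔQ_A = 1883 − 2248 = -365; ΔP_B = 16.09 − 14 = 2.09.
Midpoints: Q̄_A = 2065.5, P̄_B = 15.04.
ε = (ΔQ_A/Q̄_A)/(ΔP_B/P̄_B) = (-365/2065.5)/(2.09/15.04) ≈ -1.27.
ε < 0: good A and good B are complements.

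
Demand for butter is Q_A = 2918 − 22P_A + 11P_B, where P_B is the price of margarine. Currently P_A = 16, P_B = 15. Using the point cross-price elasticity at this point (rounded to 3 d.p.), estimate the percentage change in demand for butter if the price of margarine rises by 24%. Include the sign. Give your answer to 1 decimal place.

At P_A = 16, P_B = 15: Q_A = 2731.
∂Q_A/∂P_B = 11.
ε = (∂Q_A/∂P_B)(P_B/Q_A) = 11.0000 × 15/2731 ≈ 0.060.
%ΔQ_A ≈ ε × %ΔP_B = 0.060 × (24%) = 1.4%.

1.4%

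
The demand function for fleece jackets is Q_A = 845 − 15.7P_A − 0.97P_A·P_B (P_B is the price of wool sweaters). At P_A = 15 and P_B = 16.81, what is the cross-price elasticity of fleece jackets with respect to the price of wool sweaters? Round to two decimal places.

-0.67

At P_A = 15 and P_B = 16.81: Q_A = 364.915.
∂Q_A/∂P_B = -0.97P_A = -0.97(15) = -14.5500.
ε = (∂Q_A/∂P_B)(P_B/Q_A) = -14.5500 × (16.81/364.915) ≈ -0.67.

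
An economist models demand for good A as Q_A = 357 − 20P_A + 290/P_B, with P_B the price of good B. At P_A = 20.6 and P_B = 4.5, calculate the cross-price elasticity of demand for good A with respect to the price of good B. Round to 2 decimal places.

-6.82

At P_A = 20.6 and P_B = 4.5: Q_A = 9.444.
∂Q_A/∂P_B = −290/P_B² = -14.3210.
ε = (∂Q_A/∂P_B)(P_B/Q_A) = -14.3210 × (4.5/9.444) ≈ -6.82.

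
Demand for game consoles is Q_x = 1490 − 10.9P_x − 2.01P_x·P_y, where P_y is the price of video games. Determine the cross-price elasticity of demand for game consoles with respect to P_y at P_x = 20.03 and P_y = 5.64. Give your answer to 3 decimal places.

At P_x = 20.03 and P_y = 5.64: Q_x = 1044.605.
∂Q_x/∂P_y = -2.01P_x = -2.01(20.03) = -40.2603.
ε = (∂Q_x/∂P_y)(P_y/Q_x) = -40.2603 × (5.64/1044.605) ≈ -0.217.
ε < 0: complements.

-0.217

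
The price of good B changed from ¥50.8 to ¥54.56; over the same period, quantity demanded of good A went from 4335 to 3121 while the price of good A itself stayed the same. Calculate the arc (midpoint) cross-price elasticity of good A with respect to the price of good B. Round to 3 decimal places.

ΔQ_A = 3121 − 4335 = -1214; ΔP_B = 54.56 − 50.8 = 3.76.
Midpoints: Q̄_A = 3728.0, P̄_B = 52.68.
ε = (ΔQ_A/Q̄_A)/(ΔP_B/P̄_B) = (-1214/3728.0)/(3.76/52.68) ≈ -4.562.

-4.562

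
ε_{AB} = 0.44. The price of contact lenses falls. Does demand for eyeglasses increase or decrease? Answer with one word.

ε > 0 and the price of contact lenses falls, so the quantity of eyeglasses moves in the same direction: it decreases.

decrease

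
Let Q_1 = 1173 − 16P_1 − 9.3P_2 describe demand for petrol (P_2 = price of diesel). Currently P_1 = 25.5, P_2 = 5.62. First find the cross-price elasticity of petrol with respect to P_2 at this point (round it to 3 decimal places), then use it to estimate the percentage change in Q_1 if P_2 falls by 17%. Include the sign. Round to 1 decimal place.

1.2%

At P_1 = 25.5, P_2 = 5.62: Q_1 = 712.734.
∂Q_1/∂P_2 = -9.3.
ε = (∂Q_1/∂P_2)(P_2/Q_1) = -9.3000 × 5.62/712.734 ≈ -0.073.
%ΔQ_1 ≈ ε × %ΔP_2 = -0.073 × (-17%) = 1.2%.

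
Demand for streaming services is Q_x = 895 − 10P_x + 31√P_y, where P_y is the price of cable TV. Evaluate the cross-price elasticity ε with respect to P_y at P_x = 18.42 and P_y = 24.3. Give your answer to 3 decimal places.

At P_x = 18.42 and P_y = 24.3: Q_x = 863.615.
∂Q_x/∂P_y = 31/(2√P_y) = 31/(2√24.3) = 3.1443.
ε = (∂Q_x/∂P_y)(P_y/Q_x) = 3.1443 × (24.3/863.615) ≈ 0.088.
ε > 0: substitutes.

0.088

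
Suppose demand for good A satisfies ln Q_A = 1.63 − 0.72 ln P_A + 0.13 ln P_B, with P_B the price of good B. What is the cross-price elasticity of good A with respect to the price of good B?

0.13

In a log-linear (constant-elasticity) demand function, the coefficient on ln P_B is the cross-price elasticity.
ε = 0.13. Positive, so good A and good B are substitutes.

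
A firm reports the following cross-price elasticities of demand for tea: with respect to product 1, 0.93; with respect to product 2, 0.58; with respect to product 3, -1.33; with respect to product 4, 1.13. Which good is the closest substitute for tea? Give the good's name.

product 4

Substitutes have ε > 0. Among the positive values, 1.13 (product 4) is largest.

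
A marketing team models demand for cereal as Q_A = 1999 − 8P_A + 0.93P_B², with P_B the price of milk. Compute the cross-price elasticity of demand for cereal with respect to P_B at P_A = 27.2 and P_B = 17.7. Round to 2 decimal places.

At P_A = 27.2 and P_B = 17.7: Q_A = 2072.760.
∂Q_A/∂P_B = 1.86P_B = 1.86(17.7) = 32.9220.
ε = (∂Q_A/∂P_B)(P_B/Q_A) = 32.9220 × (17.7/2072.760) ≈ 0.28.

0.28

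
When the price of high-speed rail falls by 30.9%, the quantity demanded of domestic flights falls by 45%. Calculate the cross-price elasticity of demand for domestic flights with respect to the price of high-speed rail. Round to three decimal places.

1.456

ε = (%ΔQ of domestic flights) / (%ΔP of high-speed rail) = (-45%) / (-30.9%) ≈ 1.456.
Positive cross-price elasticity: substitutes.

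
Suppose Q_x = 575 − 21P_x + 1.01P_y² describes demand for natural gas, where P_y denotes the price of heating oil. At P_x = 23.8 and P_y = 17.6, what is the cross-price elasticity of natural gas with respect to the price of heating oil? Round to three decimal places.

1.612

At P_x = 23.8 and P_y = 17.6: Q_x = 388.058.
∂Q_x/∂P_y = 2.02P_y = 2.02(17.6) = 35.5520.
ε = (∂Q_x/∂P_y)(P_y/Q_x) = 35.5520 × (17.6/388.058) ≈ 1.612.
ε > 0: substitutes.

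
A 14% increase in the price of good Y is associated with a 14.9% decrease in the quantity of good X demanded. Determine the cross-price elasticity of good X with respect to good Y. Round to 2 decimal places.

ε = (%ΔQ of good X) / (%ΔP of good Y) = (-14.9%) / (14%) ≈ -1.06.

-1.06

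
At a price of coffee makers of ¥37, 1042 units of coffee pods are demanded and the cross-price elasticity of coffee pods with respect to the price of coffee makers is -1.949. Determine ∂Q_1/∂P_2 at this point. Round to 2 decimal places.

ε = (∂Q_1/∂P_2)·(P_2/Q_1) ⇒ ∂Q_1/∂P_2 = ε·Q_1/P_2 = -1.949 × 1042/37 ≈ -54.89.

-54.89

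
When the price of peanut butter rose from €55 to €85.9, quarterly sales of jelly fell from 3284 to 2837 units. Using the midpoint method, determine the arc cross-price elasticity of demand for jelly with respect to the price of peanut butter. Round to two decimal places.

-0.33

ΔQ_A = 2837 − 3284 = -447; ΔP_B = 85.9 − 55 = 30.9.
Midpoints: Q̄_A = 3060.5, P̄_B = 70.45.
ε = (ΔQ_A/Q̄_A)/(ΔP_B/P̄_B) = (-447/3060.5)/(30.9/70.45) ≈ -0.33.
ε < 0: jelly and peanut butter are complements.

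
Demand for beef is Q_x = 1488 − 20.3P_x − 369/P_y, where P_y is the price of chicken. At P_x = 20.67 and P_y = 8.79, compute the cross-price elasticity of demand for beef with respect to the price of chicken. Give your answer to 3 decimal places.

At P_x = 20.67 and P_y = 8.79: Q_x = 1026.419.
∂Q_x/∂P_y = 369/P_y² = 4.7758.
ε = (∂Q_x/∂P_y)(P_y/Q_x) = 4.7758 × (8.79/1026.419) ≈ 0.041.

0.041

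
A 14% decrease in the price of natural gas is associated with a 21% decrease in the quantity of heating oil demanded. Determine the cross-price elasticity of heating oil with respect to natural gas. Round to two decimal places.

1.50

ε = (%ΔQ of heating oil) / (%ΔP of natural gas) = (-21%) / (-14%) ≈ 1.50.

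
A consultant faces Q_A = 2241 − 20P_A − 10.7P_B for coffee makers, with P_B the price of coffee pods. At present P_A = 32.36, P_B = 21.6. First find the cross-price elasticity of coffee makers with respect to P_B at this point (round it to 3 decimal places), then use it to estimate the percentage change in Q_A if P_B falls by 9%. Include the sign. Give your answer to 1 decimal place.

At P_A = 32.36, P_B = 21.6: Q_A = 1362.68.
∂Q_A/∂P_B = -10.7.
ε = (∂Q_A/∂P_B)(P_B/Q_A) = -10.7000 × 21.6/1362.68 ≈ -0.170.
%ΔQ_A ≈ ε × %ΔP_B = -0.170 × (-9%) = 1.5%.

1.5%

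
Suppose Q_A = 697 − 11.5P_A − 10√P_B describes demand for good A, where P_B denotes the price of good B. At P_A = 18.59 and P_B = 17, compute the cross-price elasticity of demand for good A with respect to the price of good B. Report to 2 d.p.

-0.05

At P_A = 18.59 and P_B = 17: Q_A = 441.984.
∂Q_A/∂P_B = -10/(2√P_B) = -10/(2√17) = -1.2127.
ε = (∂Q_A/∂P_B)(P_B/Q_A) = -1.2127 × (17/441.984) ≈ -0.05.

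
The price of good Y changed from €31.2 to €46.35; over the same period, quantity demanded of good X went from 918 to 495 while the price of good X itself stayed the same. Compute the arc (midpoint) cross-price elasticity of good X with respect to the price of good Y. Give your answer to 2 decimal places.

-1.53

ΔQ_X = 495 − 918 = -423; ΔP_Y = 46.35 − 31.2 = 15.15.
Midpoints: Q̄_X = 706.5, P̄_Y = 38.77.
ε = (ΔQ_X/Q̄_X)/(ΔP_Y/P̄_Y) = (-423/706.5)/(15.15/38.77) ≈ -1.53.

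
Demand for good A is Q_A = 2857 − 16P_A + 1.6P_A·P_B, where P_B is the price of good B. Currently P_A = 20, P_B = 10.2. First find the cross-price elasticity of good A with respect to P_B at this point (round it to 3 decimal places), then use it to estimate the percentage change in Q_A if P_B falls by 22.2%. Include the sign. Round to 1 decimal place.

-2.5%

At P_A = 20, P_B = 10.2: Q_A = 2863.4.
∂Q_A/∂P_B = 1.6P_A = 32.0000.
ε = (∂Q_A/∂P_B)(P_B/Q_A) = 32.0000 × 10.2/2863.4 ≈ 0.114.
%ΔQ_A ≈ ε × %ΔP_B = 0.114 × (-22.2%) = -2.5%.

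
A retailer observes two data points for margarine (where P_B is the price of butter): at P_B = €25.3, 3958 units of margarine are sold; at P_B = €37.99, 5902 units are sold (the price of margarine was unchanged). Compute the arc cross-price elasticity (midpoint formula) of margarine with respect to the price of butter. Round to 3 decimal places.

0.983

ΔQ_A = 5902 − 3958 = 1944; ΔP_B = 37.99 − 25.3 = 12.69.
Midpoints: Q̄_A = 4930.0, P̄_B = 31.65.
ε = (ΔQ_A/Q̄_A)/(ΔP_B/P̄_B) = (1944/4930.0)/(12.69/31.65) ≈ 0.983.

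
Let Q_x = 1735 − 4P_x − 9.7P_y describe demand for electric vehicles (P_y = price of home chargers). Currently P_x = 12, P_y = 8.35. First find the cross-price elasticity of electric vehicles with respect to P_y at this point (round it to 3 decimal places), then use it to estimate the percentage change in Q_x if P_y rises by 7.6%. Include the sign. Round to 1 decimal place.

At P_x = 12, P_y = 8.35: Q_x = 1606.005.
∂Q_x/∂P_y = -9.7.
ε = (∂Q_x/∂P_y)(P_y/Q_x) = -9.7000 × 8.35/1606.005 ≈ -0.050.
%ΔQ_x ≈ ε × %ΔP_y = -0.050 × (7.6%) = -0.4%.

-0.4%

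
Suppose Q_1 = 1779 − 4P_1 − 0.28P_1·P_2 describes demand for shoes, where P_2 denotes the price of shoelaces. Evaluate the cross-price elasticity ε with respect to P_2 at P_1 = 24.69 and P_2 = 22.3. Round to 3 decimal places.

-0.101

At P_1 = 24.69 and P_2 = 22.3: Q_1 = 1526.076.
∂Q_1/∂P_2 = -0.28P_1 = -0.28(24.69) = -6.9132.
ε = (∂Q_1/∂P_2)(P_2/Q_1) = -6.9132 × (22.3/1526.076) ≈ -0.101.
ε < 0: complements.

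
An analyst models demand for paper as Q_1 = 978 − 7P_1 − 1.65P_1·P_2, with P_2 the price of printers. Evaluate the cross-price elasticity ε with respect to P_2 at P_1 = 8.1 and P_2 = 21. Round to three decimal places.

-0.438

At P_1 = 8.1 and P_2 = 21: Q_1 = 640.635.
∂Q_1/∂P_2 = -1.65P_1 = -1.65(8.1) = -13.3650.
ε = (∂Q_1/∂P_2)(P_2/Q_1) = -13.3650 × (21/640.635) ≈ -0.438.
ε < 0: complements.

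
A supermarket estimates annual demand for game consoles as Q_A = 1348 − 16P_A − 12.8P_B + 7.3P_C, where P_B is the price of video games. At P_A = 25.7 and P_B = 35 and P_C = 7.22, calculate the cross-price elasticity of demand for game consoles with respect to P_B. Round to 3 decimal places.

At P_A = 25.7 and P_B = 35 and P_C = 7.22: Q_A = 541.506.
∂Q_A/∂P_B = -12.8.
ε = (∂Q_A/∂P_B)(P_B/Q_A) = -12.8 × (35/541.506) ≈ -0.827.
Since ε < 0, game consoles and video games are complements.

-0.827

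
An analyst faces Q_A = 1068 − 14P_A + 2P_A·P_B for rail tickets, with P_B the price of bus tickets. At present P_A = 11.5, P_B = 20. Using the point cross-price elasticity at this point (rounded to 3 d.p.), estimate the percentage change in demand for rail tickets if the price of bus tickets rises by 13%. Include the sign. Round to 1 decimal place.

4.4%

At P_A = 11.5, P_B = 20: Q_A = 1367.
∂Q_A/∂P_B = 2P_A = 23.0000.
ε = (∂Q_A/∂P_B)(P_B/Q_A) = 23.0000 × 20/1367 ≈ 0.337.
%ΔQ_A ≈ ε × %ΔP_B = 0.337 × (13%) = 4.4%.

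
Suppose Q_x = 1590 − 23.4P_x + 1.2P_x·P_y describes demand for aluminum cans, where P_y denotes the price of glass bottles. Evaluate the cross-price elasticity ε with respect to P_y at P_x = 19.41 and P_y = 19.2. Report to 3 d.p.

0.283

At P_x = 19.41 and P_y = 19.2: Q_x = 1583.012.
∂Q_x/∂P_y = 1.2P_x = 1.2(19.41) = 23.2920.
ε = (∂Q_x/∂P_y)(P_y/Q_x) = 23.2920 × (19.2/1583.012) ≈ 0.283.
ε > 0: substitutes.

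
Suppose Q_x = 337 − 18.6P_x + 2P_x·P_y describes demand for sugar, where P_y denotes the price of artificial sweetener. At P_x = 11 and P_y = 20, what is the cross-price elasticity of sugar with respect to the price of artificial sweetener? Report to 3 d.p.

At P_x = 11 and P_y = 20: Q_x = 572.4.
∂Q_x/∂P_y = 2P_x = 2(11) = 22.0000.
ε = (∂Q_x/∂P_y)(P_y/Q_x) = 22.0000 × (20/572.4) ≈ 0.769.
ε > 0: substitutes.

0.769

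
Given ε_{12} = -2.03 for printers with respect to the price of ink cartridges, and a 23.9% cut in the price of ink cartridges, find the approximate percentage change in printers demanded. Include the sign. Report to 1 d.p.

%ΔQ ≈ ε × %ΔP of ink cartridges = -2.03 × (-23.9%) = 48.5%.

48.5%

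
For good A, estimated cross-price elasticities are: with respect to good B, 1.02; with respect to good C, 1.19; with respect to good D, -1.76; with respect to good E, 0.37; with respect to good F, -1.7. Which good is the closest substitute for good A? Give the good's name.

good C

Substitutes have ε > 0. Among the positive values, 1.19 (good C) is largest.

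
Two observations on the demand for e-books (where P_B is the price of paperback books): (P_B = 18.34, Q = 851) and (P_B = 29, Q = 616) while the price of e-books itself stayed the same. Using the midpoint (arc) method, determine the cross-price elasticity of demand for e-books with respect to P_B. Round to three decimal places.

ΔQ_A = 616 − 851 = -235; ΔP_B = 29 − 18.34 = 10.66.
Midpoints: Q̄_A = 733.5, P̄_B = 23.67.
ε = (ΔQ_A/Q̄_A)/(ΔP_B/P̄_B) = (-235/733.5)/(10.66/23.67) ≈ -0.711.

-0.711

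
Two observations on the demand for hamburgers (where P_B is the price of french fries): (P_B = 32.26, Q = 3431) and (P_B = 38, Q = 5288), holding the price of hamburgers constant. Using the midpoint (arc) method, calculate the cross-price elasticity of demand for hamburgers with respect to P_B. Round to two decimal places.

2.61

ΔQ_A = 5288 − 3431 = 1857; ΔP_B = 38 − 32.26 = 5.74.
Midpoints: Q̄_A = 4359.5, P̄_B = 35.13.
ε = (ΔQ_A/Q̄_A)/(ΔP_B/P̄_B) = (1857/4359.5)/(5.74/35.13) ≈ 2.61.
ε > 0: hamburgers and french fries are substitutes.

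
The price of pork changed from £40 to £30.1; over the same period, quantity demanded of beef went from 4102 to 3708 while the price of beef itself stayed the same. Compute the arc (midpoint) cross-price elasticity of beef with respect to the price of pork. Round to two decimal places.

ΔQ_A = 3708 − 4102 = -394; ΔP_B = 30.1 − 40 = -9.9.
Midpoints: Q̄_A = 3905.0, P̄_B = 35.05.
ε = (ΔQ_A/Q̄_A)/(ΔP_B/P̄_B) = (-394/3905.0)/(-9.9/35.05) ≈ 0.36.

0.36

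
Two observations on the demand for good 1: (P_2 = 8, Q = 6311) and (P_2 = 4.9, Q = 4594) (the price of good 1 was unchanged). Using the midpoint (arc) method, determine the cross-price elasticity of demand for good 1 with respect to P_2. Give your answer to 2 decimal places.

0.66

ΔQ_1 = 4594 − 6311 = -1717; ΔP_2 = 4.9 − 8 = -3.1.
Midpoints: Q̄_1 = 5452.5, P̄_2 = 6.45.
ε = (ΔQ_1/Q̄_1)/(ΔP_2/P̄_2) = (-1717/5452.5)/(-3.1/6.45) ≈ 0.66.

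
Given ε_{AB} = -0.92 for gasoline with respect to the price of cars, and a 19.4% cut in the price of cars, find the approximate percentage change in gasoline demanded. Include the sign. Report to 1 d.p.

%ΔQ ≈ ε × %ΔP of cars = -0.92 × (-19.4%) = 17.8%.

17.8%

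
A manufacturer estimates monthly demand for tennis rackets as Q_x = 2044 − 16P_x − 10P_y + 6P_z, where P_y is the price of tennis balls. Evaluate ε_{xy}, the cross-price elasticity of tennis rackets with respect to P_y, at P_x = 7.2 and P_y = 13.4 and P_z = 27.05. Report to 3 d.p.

-0.068

At P_x = 7.2 and P_y = 13.4 and P_z = 27.05: Q_x = 1957.1.
∂Q_x/∂P_y = -10.
ε = (∂Q_x/∂P_y)(P_y/Q_x) = -10 × (13.4/1957.1) ≈ -0.068.
Since ε < 0, tennis rackets and tennis balls are complements.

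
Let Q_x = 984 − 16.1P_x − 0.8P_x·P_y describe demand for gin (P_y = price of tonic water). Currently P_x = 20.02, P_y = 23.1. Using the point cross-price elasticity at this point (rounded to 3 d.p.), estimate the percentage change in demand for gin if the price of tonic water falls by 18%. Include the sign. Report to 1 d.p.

22.8%

At P_x = 20.02, P_y = 23.1: Q_x = 291.708.
∂Q_x/∂P_y = -0.8P_x = -16.0160.
ε = (∂Q_x/∂P_y)(P_y/Q_x) = -16.0160 × 23.1/291.708 ≈ -1.268.
%ΔQ_x ≈ ε × %ΔP_y = -1.268 × (-18%) = 22.8%.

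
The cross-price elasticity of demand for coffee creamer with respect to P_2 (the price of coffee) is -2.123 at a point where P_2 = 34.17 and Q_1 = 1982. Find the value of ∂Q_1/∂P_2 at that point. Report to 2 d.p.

ε = (∂Q_1/∂P_2)·(P_2/Q_1) ⇒ ∂Q_1/∂P_2 = ε·Q_1/P_2 = -2.123 × 1982/34.17 ≈ -123.14.

-123.14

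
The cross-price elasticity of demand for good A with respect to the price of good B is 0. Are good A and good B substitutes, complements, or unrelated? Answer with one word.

ε = 0: demand for good A does not respond to good B's price; the goods are unrelated.

unrelated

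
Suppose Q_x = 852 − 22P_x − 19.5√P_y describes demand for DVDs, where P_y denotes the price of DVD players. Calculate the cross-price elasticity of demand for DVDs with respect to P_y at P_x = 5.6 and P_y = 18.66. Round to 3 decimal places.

-0.065

At P_x = 5.6 and P_y = 18.66: Q_x = 644.565.
∂Q_x/∂P_y = -19.5/(2√P_y) = -19.5/(2√18.66) = -2.2571.
ε = (∂Q_x/∂P_y)(P_y/Q_x) = -2.2571 × (18.66/644.565) ≈ -0.065.
ε < 0: complements.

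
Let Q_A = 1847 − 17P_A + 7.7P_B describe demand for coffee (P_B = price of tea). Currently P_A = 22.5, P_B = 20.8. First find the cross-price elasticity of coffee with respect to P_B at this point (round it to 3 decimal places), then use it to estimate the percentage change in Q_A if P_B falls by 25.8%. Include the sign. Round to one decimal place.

-2.6%

At P_A = 22.5, P_B = 20.8: Q_A = 1624.66.
∂Q_A/∂P_B = 7.7.
ε = (∂Q_A/∂P_B)(P_B/Q_A) = 7.7000 × 20.8/1624.66 ≈ 0.099.
%ΔQ_A ≈ ε × %ΔP_B = 0.099 × (-25.8%) = -2.6%.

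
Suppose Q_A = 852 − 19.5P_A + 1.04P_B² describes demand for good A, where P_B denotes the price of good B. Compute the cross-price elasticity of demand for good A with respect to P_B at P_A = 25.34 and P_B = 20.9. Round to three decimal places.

1.119

At P_A = 25.34 and P_B = 20.9: Q_A = 812.152.
∂Q_A/∂P_B = 2.08P_B = 2.08(20.9) = 43.4720.
ε = (∂Q_A/∂P_B)(P_B/Q_A) = 43.4720 × (20.9/812.152) ≈ 1.119.
ε > 0: substitutes.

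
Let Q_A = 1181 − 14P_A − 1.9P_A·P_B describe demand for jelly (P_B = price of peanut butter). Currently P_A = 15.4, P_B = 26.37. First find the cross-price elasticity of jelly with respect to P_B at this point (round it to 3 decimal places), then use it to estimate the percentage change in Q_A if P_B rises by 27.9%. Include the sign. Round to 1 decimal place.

-111.1%

At P_A = 15.4, P_B = 26.37: Q_A = 193.814.
∂Q_A/∂P_B = -1.9P_A = -29.2600.
ε = (∂Q_A/∂P_B)(P_B/Q_A) = -29.2600 × 26.37/193.814 ≈ -3.981.
%ΔQ_A ≈ ε × %ΔP_B = -3.981 × (27.9%) = -111.1%.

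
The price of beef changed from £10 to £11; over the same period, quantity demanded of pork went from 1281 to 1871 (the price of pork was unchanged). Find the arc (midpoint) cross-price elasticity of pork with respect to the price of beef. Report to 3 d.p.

3.931

ΔQ_A = 1871 − 1281 = 590; ΔP_B = 11 − 10 = 1.
Midpoints: Q̄_A = 1576.0, P̄_B = 10.50.
ε = (ΔQ_A/Q̄_A)/(ΔP_B/P̄_B) = (590/1576.0)/(1/10.50) ≈ 3.931.
ε > 0: pork and beef are substitutes.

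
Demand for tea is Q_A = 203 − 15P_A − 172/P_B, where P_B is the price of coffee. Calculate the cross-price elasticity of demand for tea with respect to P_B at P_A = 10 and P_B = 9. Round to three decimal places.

0.564

At P_A = 10 and P_B = 9: Q_A = 33.889.
∂Q_A/∂P_B = 172/P_B² = 2.1235.
ε = (∂Q_A/∂P_B)(P_B/Q_A) = 2.1235 × (9/33.889) ≈ 0.564.
ε > 0: substitutes.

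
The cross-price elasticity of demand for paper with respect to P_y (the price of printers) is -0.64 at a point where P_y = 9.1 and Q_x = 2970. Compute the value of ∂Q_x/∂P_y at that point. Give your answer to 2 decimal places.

-208.88

ε = (∂Q_x/∂P_y)·(P_y/Q_x) ⇒ ∂Q_x/∂P_y = ε·Q_x/P_y = -0.64 × 2970/9.1 ≈ -208.88.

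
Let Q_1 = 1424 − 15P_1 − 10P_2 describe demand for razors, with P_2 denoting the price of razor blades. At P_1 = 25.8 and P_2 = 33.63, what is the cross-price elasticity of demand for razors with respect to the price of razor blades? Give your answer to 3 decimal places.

At P_1 = 25.8 and P_2 = 33.63: Q_1 = 700.7.
∂Q_1/∂P_2 = -10.
ε = (∂Q_1/∂P_2)(P_2/Q_1) = -10 × (33.63/700.7) ≈ -0.480.

-0.480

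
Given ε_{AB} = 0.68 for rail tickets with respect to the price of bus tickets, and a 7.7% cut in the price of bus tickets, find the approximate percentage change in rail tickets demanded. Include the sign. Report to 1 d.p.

-5.2%

%ΔQ ≈ ε × %ΔP of bus tickets = 0.68 × (-7.7%) = -5.2%.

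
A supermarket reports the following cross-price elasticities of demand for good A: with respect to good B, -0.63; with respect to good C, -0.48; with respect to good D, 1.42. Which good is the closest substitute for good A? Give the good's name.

Substitutes have ε > 0. Among the positive values, 1.42 (good D) is largest.

good D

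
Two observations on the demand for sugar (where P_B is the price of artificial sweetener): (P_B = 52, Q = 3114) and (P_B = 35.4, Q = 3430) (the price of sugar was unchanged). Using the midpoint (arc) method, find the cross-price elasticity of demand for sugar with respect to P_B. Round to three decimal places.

-0.254

ΔQ_A = 3430 − 3114 = 316; ΔP_B = 35.4 − 52 = -16.6.
Midpoints: Q̄_A = 3272.0, P̄_B = 43.70.
ε = (ΔQ_A/Q̄_A)/(ΔP_B/P̄_B) = (316/3272.0)/(-16.6/43.70) ≈ -0.254.
ε < 0: sugar and artificial sweetener are complements.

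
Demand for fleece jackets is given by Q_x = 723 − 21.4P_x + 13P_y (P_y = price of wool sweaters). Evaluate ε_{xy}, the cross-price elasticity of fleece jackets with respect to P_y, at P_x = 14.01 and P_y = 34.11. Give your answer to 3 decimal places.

At P_x = 14.01 and P_y = 34.11: Q_x = 866.616.
∂Q_x/∂P_y = 13.
ε = (∂Q_x/∂P_y)(P_y/Q_x) = 13 × (34.11/866.616) ≈ 0.512.
Since ε > 0, fleece jackets and wool sweaters are substitutes.

0.512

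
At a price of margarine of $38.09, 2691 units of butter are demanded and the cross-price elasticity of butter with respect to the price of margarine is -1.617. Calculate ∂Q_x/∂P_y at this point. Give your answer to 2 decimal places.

-114.24

ε = (∂Q_x/∂P_y)·(P_y/Q_x) ⇒ ∂Q_x/∂P_y = ε·Q_x/P_y = -1.617 × 2691/38.09 ≈ -114.24.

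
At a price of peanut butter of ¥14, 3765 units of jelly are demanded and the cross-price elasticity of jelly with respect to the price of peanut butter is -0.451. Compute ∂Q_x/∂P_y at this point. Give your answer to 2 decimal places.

-121.29

ε = (∂Q_x/∂P_y)·(P_y/Q_x) ⇒ ∂Q_x/∂P_y = ε·Q_x/P_y = -0.451 × 3765/14 ≈ -121.29.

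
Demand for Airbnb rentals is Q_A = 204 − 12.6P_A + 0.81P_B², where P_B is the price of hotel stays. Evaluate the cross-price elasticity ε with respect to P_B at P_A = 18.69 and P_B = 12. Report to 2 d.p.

At P_A = 18.69 and P_B = 12: Q_A = 85.146.
∂Q_A/∂P_B = 1.62P_B = 1.62(12) = 19.4400.
ε = (∂Q_A/∂P_B)(P_B/Q_A) = 19.4400 × (12/85.146) ≈ 2.74.

2.74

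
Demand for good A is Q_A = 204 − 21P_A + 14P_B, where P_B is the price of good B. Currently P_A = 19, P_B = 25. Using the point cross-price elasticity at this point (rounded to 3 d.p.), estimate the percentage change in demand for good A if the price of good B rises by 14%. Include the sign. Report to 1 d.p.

At P_A = 19, P_B = 25: Q_A = 155.
∂Q_A/∂P_B = 14.
ε = (∂Q_A/∂P_B)(P_B/Q_A) = 14.0000 × 25/155 ≈ 2.258.
%ΔQ_A ≈ ε × %ΔP_B = 2.258 × (14%) = 31.6%.

31.6%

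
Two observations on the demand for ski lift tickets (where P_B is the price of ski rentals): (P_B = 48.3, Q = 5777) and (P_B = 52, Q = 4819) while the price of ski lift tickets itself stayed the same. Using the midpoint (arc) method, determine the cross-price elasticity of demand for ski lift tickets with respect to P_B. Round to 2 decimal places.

-2.45

ΔQ_A = 4819 − 5777 = -958; ΔP_B = 52 − 48.3 = 3.7.
Midpoints: Q̄_A = 5298.0, P̄_B = 50.15.
ε = (ΔQ_A/Q̄_A)/(ΔP_B/P̄_B) = (-958/5298.0)/(3.7/50.15) ≈ -2.45.
ε < 0: ski lift tickets and ski rentals are complements.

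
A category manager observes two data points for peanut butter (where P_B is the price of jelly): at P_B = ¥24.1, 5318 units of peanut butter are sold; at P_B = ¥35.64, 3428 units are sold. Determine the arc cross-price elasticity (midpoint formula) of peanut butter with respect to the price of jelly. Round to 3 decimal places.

-1.119

ΔQ_A = 3428 − 5318 = -1890; ΔP_B = 35.64 − 24.1 = 11.54.
Midpoints: Q̄_A = 4373.0, P̄_B = 29.87.
ε = (ΔQ_A/Q̄_A)/(ΔP_B/P̄_B) = (-1890/4373.0)/(11.54/29.87) ≈ -1.119.
ε < 0: peanut butter and jelly are complements.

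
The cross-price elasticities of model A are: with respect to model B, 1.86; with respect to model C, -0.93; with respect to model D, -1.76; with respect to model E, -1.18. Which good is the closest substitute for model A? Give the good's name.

model B

Substitutes have ε > 0. Among the positive values, 1.86 (model B) is largest.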